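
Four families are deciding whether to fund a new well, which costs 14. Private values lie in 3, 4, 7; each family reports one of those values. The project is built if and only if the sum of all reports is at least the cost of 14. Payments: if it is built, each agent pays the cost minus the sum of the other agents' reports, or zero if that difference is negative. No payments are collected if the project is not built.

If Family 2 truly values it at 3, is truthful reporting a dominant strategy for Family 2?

Check each profile of the others' reports and compare truth against every alternative report.
Others report (3, 3, 4): truth gives 0, best alternative gives -1.
Others report (3, 4, 3): truth gives 0, best alternative gives -1.
Others report (4, 3, 3): truth gives 0, best alternative gives -1.
Others report (3, 4, 7): truth gives 3, best alternative gives 3.
Others report (3, 7, 4): truth gives 3, best alternative gives 3.
Others report (3, 7, 7): truth gives 3, best alternative gives 3.
(Remaining 21 profiles checked similarly; truth is weakly best in each.)
In every case the truthful report is at least as good as any alternative, so it is a dominant strategy.

Yes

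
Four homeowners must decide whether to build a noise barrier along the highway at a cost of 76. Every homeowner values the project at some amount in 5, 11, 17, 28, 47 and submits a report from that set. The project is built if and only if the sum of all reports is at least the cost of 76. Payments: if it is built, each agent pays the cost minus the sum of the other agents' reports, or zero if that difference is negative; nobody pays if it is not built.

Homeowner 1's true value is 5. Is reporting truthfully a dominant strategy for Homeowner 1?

Yes

Check each profile of the others' reports and compare truth against every alternative report.
Others report (11, 28, 28): truth gives 0, best alternative gives -4.
Others report (28, 11, 28): truth gives 0, best alternative gives -4.
Others report (28, 28, 11): truth gives 0, best alternative gives -4.
Others report (5, 17, 47): truth gives 0, best alternative gives -2.
Others report (5, 47, 17): truth gives 0, best alternative gives -2.
Others report (11, 11, 47): truth gives 0, best alternative gives -2.
(Remaining 119 profiles checked similarly; truth is weakly best in each.)
In every case the truthful report is at least as good as any alternative, so it is a dominant strategy.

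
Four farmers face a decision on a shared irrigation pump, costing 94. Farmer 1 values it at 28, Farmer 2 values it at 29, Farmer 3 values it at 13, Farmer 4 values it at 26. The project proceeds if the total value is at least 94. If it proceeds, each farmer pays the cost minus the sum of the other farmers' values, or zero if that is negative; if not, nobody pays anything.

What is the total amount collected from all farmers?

Total value 96 ≥ cost 94, so it is built.
Farmer 1: others sum to 68; max(0, 94 - 68) = 26.
Farmer 2: others sum to 67; max(0, 94 - 67) = 27.
Farmer 3: others sum to 83; max(0, 94 - 83) = 11.
Farmer 4: others sum to 70; max(0, 94 - 70) = 24.
Total collected = 26 + 27 + 11 + 24 = 88.

88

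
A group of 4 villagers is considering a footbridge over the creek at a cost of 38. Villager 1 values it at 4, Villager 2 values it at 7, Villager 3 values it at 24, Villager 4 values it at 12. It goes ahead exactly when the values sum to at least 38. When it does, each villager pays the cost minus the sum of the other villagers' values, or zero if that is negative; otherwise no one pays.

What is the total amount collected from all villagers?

Total value 47 ≥ cost 38, so it is built.
Villager 1: others sum to 43; max(0, 38 - 43) = 0.
Villager 2: others sum to 40; max(0, 38 - 40) = 0.
Villager 3: others sum to 23; max(0, 38 - 23) = 15.
Villager 4: others sum to 35; max(0, 38 - 35) = 3.
Total collected = 0 + 0 + 15 + 3 = 18.

18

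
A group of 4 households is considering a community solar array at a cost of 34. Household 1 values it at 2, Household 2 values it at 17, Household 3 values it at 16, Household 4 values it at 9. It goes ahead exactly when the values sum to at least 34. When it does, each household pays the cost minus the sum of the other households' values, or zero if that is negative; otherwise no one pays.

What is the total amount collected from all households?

Total value 44 ≥ cost 34, so it is built.
Household 1: others sum to 42; max(0, 34 - 42) = 0.
Household 2: others sum to 27; max(0, 34 - 27) = 7.
Household 3: others sum to 28; max(0, 34 - 28) = 6.
Household 4: others sum to 35; max(0, 34 - 35) = 0.
Total collected = 0 + 7 + 6 + 0 = 13.

13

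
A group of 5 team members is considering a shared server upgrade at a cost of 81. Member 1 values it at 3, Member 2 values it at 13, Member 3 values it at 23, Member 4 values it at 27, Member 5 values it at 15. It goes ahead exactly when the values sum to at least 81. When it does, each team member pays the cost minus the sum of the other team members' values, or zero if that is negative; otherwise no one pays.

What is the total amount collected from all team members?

Total value 81 ≥ cost 81, so it is built.
Member 1: others sum to 78; max(0, 81 - 78) = 3.
Member 2: others sum to 68; max(0, 81 - 68) = 13.
Member 3: others sum to 58; max(0, 81 - 58) = 23.
Member 4: others sum to 54; max(0, 81 - 54) = 27.
Member 5: others sum to 66; max(0, 81 - 66) = 15.
Total collected = 3 + 13 + 23 + 27 + 15 = 81.

81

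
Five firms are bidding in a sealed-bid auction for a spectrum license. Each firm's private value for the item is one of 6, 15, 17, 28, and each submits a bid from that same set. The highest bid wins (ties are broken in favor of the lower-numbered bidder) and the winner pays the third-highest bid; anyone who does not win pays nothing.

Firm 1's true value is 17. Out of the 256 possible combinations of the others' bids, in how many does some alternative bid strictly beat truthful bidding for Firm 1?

32

Others bid (6, 6, 6, 28): truth gives 0; bid 28 gives 11 > 0. Violating.
Others bid (6, 6, 15, 28): truth gives 0; bid 28 gives 2 > 0. Violating.
Others bid (6, 6, 28, 6): truth gives 0; bid 28 gives 11 > 0. Violating.
Others bid (6, 6, 28, 15): truth gives 0; bid 28 gives 2 > 0. Violating.
Others bid (6, 6, 6, 6): truth gives 11; no alternative beats it.
Others bid (6, 6, 6, 15): truth gives 11; no alternative beats it.
(Checking all 256 profiles: 32 have a profitable deviation, 224 do not.)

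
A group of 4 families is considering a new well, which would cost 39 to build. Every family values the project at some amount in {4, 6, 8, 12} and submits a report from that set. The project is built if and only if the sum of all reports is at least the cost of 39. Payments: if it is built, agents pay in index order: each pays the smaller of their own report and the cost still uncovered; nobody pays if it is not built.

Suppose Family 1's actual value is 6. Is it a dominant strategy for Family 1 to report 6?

No

Consider the case where Family 2 reports 12, Family 3 reports 12 and Family 4 reports 12.
Truthful report 6: project built, pays 6, utility 6 - 6 = 0.
Report 4 instead: project built, pays 4, utility 6 - 4 = 2.
Since 2 > 0, reporting 4 is strictly better here, so truthful reporting is not dominant.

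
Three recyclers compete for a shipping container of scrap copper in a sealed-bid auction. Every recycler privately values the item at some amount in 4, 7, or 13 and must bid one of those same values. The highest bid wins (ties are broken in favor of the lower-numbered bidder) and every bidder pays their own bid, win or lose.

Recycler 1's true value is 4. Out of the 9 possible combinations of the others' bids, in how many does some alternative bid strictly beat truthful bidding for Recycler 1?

Others bid (4, 7): truth gives -4; bid 7 gives -3 > -4. Violating.
Others bid (7, 4): truth gives -4; bid 7 gives -3 > -4. Violating.
Others bid (7, 7): truth gives -4; bid 7 gives -3 > -4. Violating.
Others bid (4, 4): truth gives 0; no alternative beats it.
Others bid (4, 13): truth gives -4; no alternative beats it.
(Checking all 9 profiles: 3 have a profitable deviation, 6 do not.)

3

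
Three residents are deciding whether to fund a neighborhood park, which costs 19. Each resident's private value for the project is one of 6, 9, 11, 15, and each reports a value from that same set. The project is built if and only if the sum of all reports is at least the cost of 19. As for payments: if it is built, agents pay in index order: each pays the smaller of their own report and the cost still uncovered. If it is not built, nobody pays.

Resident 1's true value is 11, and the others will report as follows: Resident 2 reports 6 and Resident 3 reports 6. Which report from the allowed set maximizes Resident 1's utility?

9

Report 6: project not built, utility 0.
Report 9: project built, pays 9, utility 11 - 9 = 2.
Report 11: project built, pays 11, utility 11 - 11 = 0.
Report 15: project built, pays 15, utility 11 - 15 = -4.
The best choice is 9 with utility 2.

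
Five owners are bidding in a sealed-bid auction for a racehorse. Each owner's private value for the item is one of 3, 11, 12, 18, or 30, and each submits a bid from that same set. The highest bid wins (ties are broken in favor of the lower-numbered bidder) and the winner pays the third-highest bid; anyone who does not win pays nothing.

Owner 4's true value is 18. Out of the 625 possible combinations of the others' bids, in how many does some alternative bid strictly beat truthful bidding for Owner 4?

108

Others bid (3, 3, 3, 30): truth gives 0; bid 30 gives 15 > 0. Violating.
Others bid (3, 3, 11, 30): truth gives 0; bid 30 gives 7 > 0. Violating.
Others bid (3, 3, 12, 30): truth gives 0; bid 30 gives 6 > 0. Violating.
Others bid (3, 3, 18, 3): truth gives 0; bid 30 gives 15 > 0. Violating.
Others bid (3, 3, 3, 3): truth gives 15; no alternative beats it.
Others bid (3, 3, 3, 11): truth gives 15; no alternative beats it.
(Checking all 625 profiles: 108 have a profitable deviation, 517 do not.)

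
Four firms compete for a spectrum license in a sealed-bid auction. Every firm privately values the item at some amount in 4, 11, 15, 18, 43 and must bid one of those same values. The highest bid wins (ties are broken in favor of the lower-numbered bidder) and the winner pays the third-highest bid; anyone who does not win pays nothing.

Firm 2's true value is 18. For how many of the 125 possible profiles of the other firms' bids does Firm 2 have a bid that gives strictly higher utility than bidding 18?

27

Others bid (4, 4, 43): truth gives 0; bid 43 gives 14 > 0. Violating.
Others bid (4, 11, 43): truth gives 0; bid 43 gives 7 > 0. Violating.
Others bid (4, 15, 43): truth gives 0; bid 43 gives 3 > 0. Violating.
Others bid (4, 43, 4): truth gives 0; bid 43 gives 14 > 0. Violating.
Others bid (4, 4, 4): truth gives 14; no alternative beats it.
Others bid (4, 4, 11): truth gives 14; no alternative beats it.
(Checking all 125 profiles: 27 have a profitable deviation, 98 do not.)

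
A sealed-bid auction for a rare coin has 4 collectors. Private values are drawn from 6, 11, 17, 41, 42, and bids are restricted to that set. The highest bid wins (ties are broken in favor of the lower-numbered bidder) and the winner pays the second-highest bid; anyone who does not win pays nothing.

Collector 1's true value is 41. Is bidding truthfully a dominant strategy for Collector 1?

Check each profile of the others' bids and compare truth against every alternative bid.
Others bid (6, 6, 6): truth gives 35, best alternative gives 35.
Others bid (6, 6, 11): truth gives 30, best alternative gives 30.
Others bid (6, 11, 6): truth gives 30, best alternative gives 30.
Others bid (6, 11, 11): truth gives 30, best alternative gives 30.
Others bid (11, 6, 6): truth gives 30, best alternative gives 30.
Others bid (11, 6, 11): truth gives 30, best alternative gives 30.
(Remaining 119 profiles checked similarly; truth is weakly best in each.)
In every case the truthful bid is at least as good as any alternative, so it is a dominant strategy.

Yes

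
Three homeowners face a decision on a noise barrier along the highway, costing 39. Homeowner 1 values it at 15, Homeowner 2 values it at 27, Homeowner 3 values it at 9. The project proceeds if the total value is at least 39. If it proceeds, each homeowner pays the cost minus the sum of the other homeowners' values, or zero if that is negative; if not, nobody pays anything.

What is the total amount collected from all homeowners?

Total value 51 ≥ cost 39, so it is built.
Homeowner 1: others sum to 36; max(0, 39 - 36) = 3.
Homeowner 2: others sum to 24; max(0, 39 - 24) = 15.
Homeowner 3: others sum to 42; max(0, 39 - 42) = 0.
Total collected = 3 + 15 + 0 = 18.

18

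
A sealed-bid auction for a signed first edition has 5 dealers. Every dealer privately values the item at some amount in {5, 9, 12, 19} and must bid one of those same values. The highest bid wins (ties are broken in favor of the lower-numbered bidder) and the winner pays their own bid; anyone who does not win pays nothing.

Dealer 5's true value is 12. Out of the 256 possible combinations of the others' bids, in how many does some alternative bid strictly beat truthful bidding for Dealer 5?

Others bid (5, 5, 5, 5): truth gives 0; bid 9 gives 3 > 0. Violating.
Others bid (5, 5, 5, 9): truth gives 0; no alternative beats it.
Others bid (5, 5, 5, 12): truth gives 0; no alternative beats it.
(Checking all 256 profiles: 1 has a profitable deviation, 255 do not.)

1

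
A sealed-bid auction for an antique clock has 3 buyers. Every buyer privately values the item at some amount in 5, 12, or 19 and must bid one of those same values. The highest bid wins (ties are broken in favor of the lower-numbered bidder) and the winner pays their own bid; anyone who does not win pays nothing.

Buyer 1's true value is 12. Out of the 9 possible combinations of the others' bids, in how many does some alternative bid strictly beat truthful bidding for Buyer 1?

Others bid (5, 5): truth gives 0; bid 5 gives 7 > 0. Violating.
Others bid (5, 12): truth gives 0; no alternative beats it.
Others bid (5, 19): truth gives 0; no alternative beats it.
(Checking all 9 profiles: 1 has a profitable deviation, 8 do not.)

1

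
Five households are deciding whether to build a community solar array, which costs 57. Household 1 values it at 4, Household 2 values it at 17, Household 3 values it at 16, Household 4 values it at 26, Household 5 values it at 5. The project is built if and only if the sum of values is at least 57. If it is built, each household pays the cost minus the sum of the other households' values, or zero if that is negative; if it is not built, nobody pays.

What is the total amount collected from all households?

Total value 68 ≥ cost 57, so it is built.
Household 1: others sum to 64; max(0, 57 - 64) = 0.
Household 2: others sum to 51; max(0, 57 - 51) = 6.
Household 3: others sum to 52; max(0, 57 - 52) = 5.
Household 4: others sum to 42; max(0, 57 - 42) = 15.
Household 5: others sum to 63; max(0, 57 - 63) = 0.
Total collected = 0 + 6 + 5 + 15 + 0 = 26.

26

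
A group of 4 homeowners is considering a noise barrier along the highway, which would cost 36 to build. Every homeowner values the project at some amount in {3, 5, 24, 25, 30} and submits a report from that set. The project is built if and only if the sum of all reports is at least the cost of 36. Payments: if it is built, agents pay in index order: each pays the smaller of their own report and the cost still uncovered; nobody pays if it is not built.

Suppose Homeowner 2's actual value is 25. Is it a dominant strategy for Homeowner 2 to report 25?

Consider the case where Homeowner 1 reports 3, Homeowner 3 reports 3 and Homeowner 4 reports 24.
Truthful report 25: project built, pays 25, utility 25 - 25 = 0.
Report 24 instead: project built, pays 24, utility 25 - 24 = 1.
Since 1 > 0, reporting 24 is strictly better here, so truthful reporting is not dominant.

No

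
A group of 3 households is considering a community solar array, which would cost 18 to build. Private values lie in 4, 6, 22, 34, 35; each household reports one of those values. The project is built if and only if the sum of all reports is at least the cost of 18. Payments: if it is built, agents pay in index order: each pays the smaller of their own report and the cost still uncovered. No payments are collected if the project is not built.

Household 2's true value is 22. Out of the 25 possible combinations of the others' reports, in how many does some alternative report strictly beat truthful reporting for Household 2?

7

Others report (4, 22): truth gives 8; report 4 gives 18 > 8. Violating.
Others report (4, 34): truth gives 8; report 4 gives 18 > 8. Violating.
Others report (4, 35): truth gives 8; report 4 gives 18 > 8. Violating.
Others report (6, 6): truth gives 10; report 6 gives 16 > 10. Violating.
Others report (4, 4): truth gives 8; no alternative beats it.
Others report (4, 6): truth gives 8; no alternative beats it.
(Checking all 25 profiles: 7 have a profitable deviation, 18 do not.)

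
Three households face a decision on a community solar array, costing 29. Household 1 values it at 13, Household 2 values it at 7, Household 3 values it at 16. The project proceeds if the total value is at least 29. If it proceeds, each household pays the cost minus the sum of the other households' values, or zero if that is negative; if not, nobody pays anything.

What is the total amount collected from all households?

Total value 36 ≥ cost 29, so it is built.
Household 1: others sum to 23; max(0, 29 - 23) = 6.
Household 2: others sum to 29; max(0, 29 - 29) = 0.
Household 3: others sum to 20; max(0, 29 - 20) = 9.
Total collected = 6 + 0 + 9 = 15.

15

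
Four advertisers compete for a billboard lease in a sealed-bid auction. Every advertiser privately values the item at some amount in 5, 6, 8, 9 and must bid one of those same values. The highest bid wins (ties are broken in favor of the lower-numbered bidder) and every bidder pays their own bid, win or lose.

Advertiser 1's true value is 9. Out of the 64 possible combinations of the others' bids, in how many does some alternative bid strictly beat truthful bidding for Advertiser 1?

27

Others bid (5, 5, 5): truth gives 0; bid 5 gives 4 > 0. Violating.
Others bid (5, 5, 6): truth gives 0; bid 6 gives 3 > 0. Violating.
Others bid (5, 5, 8): truth gives 0; bid 8 gives 1 > 0. Violating.
Others bid (5, 6, 5): truth gives 0; bid 6 gives 3 > 0. Violating.
Others bid (5, 5, 9): truth gives 0; no alternative beats it.
Others bid (5, 6, 9): truth gives 0; no alternative beats it.
(Checking all 64 profiles: 27 have a profitable deviation, 37 do not.)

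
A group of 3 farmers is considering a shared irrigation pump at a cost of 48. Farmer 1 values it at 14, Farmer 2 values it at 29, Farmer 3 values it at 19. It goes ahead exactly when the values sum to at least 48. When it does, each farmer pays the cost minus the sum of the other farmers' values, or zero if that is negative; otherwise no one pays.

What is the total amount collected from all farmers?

20

Total value 62 ≥ cost 48, so it is built.
Farmer 1: others sum to 48; max(0, 48 - 48) = 0.
Farmer 2: others sum to 33; max(0, 48 - 33) = 15.
Farmer 3: others sum to 43; max(0, 48 - 43) = 5.
Total collected = 0 + 15 + 5 = 20.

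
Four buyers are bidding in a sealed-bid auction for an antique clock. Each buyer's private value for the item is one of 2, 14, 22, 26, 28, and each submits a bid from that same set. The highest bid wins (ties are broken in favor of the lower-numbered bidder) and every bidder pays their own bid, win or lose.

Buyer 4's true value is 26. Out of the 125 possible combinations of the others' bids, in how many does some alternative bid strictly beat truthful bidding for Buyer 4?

Others bid (2, 2, 2): truth gives 0; bid 14 gives 12 > 0. Violating.
Others bid (2, 2, 14): truth gives 0; bid 22 gives 4 > 0. Violating.
Others bid (2, 2, 26): truth gives -26; bid 2 gives -2 > -26. Violating.
Others bid (2, 2, 28): truth gives -26; bid 2 gives -2 > -26. Violating.
Others bid (2, 2, 22): truth gives 0; no alternative beats it.
Others bid (2, 14, 22): truth gives 0; no alternative beats it.
(Checking all 125 profiles: 106 have a profitable deviation, 19 do not.)

106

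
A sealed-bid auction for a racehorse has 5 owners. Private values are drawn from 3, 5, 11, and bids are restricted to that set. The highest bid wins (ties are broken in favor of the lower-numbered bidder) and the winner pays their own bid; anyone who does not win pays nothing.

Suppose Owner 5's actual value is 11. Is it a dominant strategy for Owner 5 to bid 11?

Consider the case where Owner 1 bids 3, Owner 2 bids 3, Owner 3 bids 3 and Owner 4 bids 3.
Truthful bid 11: wins, pays 11, utility 11 - 11 = 0.
Bid 5 instead: wins, pays 5, utility 11 - 5 = 6.
Since 6 > 0, bidding 5 is strictly better here, so truthful bidding is not dominant.

No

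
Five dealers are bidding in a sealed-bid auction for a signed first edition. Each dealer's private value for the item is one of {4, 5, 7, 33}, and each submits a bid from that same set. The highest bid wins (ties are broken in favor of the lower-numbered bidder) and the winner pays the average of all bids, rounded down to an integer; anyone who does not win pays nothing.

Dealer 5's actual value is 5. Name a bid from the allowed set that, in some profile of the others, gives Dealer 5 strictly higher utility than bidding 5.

7

Suppose Dealer 1 bids 4, Dealer 2 bids 4, Dealer 3 bids 4 and Dealer 4 bids 5.
Bid 5: loses, pays 0, utility 0.
Bid 7: wins, pays 4, utility 5 - 4 = 1.
So bidding 7 beats truth here (1 > 0).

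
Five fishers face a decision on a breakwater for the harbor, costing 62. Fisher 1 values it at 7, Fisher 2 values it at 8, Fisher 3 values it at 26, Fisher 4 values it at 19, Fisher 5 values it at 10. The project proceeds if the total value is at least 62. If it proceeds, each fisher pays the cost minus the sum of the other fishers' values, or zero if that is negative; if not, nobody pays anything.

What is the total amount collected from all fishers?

Total value 70 ≥ cost 62, so it is built.
Fisher 1: others sum to 63; max(0, 62 - 63) = 0.
Fisher 2: others sum to 62; max(0, 62 - 62) = 0.
Fisher 3: others sum to 44; max(0, 62 - 44) = 18.
Fisher 4: others sum to 51; max(0, 62 - 51) = 11.
Fisher 5: others sum to 60; max(0, 62 - 60) = 2.
Total collected = 0 + 0 + 18 + 11 + 2 = 31.

31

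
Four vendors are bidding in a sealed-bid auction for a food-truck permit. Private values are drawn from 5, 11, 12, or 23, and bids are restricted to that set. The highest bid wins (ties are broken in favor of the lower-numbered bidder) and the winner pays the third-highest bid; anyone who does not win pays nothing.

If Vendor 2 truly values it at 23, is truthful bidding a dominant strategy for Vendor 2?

Check each profile of the others' bids and compare truth against every alternative bid.
Others bid (5, 5, 23): truth gives 18, best alternative gives 0.
Others bid (5, 23, 5): truth gives 18, best alternative gives 0.
Others bid (12, 5, 5): truth gives 18, best alternative gives 0.
Others bid (5, 11, 23): truth gives 12, best alternative gives 0.
Others bid (5, 23, 11): truth gives 12, best alternative gives 0.
Others bid (11, 5, 23): truth gives 12, best alternative gives 0.
(Remaining 58 profiles checked similarly; truth is weakly best in each.)
In every case the truthful bid is at least as good as any alternative, so it is a dominant strategy.

Yes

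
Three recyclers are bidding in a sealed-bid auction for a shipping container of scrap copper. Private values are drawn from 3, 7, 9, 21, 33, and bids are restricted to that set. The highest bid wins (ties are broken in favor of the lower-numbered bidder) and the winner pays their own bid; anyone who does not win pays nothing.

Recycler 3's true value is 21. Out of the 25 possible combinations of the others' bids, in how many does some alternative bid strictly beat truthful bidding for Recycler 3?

4

Others bid (3, 3): truth gives 0; bid 7 gives 14 > 0. Violating.
Others bid (3, 7): truth gives 0; bid 9 gives 12 > 0. Violating.
Others bid (7, 3): truth gives 0; bid 9 gives 12 > 0. Violating.
Others bid (7, 7): truth gives 0; bid 9 gives 12 > 0. Violating.
Others bid (3, 9): truth gives 0; no alternative beats it.
Others bid (3, 21): truth gives 0; no alternative beats it.
(Checking all 25 profiles: 4 have a profitable deviation, 21 do not.)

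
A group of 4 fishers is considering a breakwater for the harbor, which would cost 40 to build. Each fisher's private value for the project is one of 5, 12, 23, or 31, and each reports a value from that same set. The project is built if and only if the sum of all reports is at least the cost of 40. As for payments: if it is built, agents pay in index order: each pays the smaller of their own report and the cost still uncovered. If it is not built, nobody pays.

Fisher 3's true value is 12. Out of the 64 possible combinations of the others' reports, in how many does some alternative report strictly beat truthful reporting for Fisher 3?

Others report (5, 5, 31): truth gives 0; report 5 gives 7 > 0. Violating.
Others report (5, 12, 23): truth gives 0; report 5 gives 7 > 0. Violating.
Others report (5, 12, 31): truth gives 0; report 5 gives 7 > 0. Violating.
Others report (5, 23, 12): truth gives 0; report 5 gives 7 > 0. Violating.
Others report (5, 5, 5): truth gives 0; no alternative beats it.
Others report (5, 5, 12): truth gives 0; no alternative beats it.
(Checking all 64 profiles: 14 have a profitable deviation, 50 do not.)

14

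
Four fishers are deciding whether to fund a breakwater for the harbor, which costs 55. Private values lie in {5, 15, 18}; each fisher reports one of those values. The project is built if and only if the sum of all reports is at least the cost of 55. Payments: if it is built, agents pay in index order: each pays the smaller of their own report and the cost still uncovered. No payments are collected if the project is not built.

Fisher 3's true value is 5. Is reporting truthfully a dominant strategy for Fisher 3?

Yes

Check each profile of the others' reports and compare truth against every alternative report.
Others report (5, 18, 18): truth gives 0, best alternative gives -10.
Others report (15, 15, 15): truth gives 0, best alternative gives -10.
Others report (15, 15, 18): truth gives 0, best alternative gives -10.
Others report (15, 18, 15): truth gives 0, best alternative gives -10.
Others report (15, 18, 18): truth gives 0, best alternative gives -10.
Others report (18, 5, 18): truth gives 0, best alternative gives -10.
(Remaining 21 profiles checked similarly; truth is weakly best in each.)
In every case the truthful report is at least as good as any alternative, so it is a dominant strategy.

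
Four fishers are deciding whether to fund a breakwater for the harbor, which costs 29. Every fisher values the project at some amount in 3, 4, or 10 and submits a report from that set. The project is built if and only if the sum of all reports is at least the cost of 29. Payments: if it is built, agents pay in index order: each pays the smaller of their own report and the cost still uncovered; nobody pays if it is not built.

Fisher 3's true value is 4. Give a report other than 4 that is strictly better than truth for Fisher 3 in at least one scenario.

3

Suppose Fisher 1 reports 10, Fisher 2 reports 10 and Fisher 4 reports 10.
Report 4: project built, pays 4, utility 4 - 4 = 0.
Report 3: project built, pays 3, utility 4 - 3 = 1.
So reporting 3 beats truth here (1 > 0).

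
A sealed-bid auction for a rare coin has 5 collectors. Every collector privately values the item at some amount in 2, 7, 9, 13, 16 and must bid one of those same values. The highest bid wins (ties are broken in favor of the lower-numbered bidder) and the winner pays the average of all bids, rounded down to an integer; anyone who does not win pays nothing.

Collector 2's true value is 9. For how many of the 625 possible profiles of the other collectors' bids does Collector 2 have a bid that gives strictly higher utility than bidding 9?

90

Others bid (2, 2, 2, 13): truth gives 0; bid 13 gives 3 > 0. Violating.
Others bid (2, 2, 2, 16): truth gives 0; bid 16 gives 2 > 0. Violating.
Others bid (2, 2, 7, 13): truth gives 0; bid 13 gives 2 > 0. Violating.
Others bid (2, 2, 7, 16): truth gives 0; bid 16 gives 1 > 0. Violating.
Others bid (2, 2, 2, 2): truth gives 6; no alternative beats it.
Others bid (2, 2, 2, 7): truth gives 5; no alternative beats it.
(Checking all 625 profiles: 90 have a profitable deviation, 535 do not.)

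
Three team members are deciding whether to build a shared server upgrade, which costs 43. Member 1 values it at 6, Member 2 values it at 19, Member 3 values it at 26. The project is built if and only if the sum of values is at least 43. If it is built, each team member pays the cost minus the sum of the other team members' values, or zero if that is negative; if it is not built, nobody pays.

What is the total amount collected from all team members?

29

Total value 51 ≥ cost 43, so it is built.
Member 1: others sum to 45; max(0, 43 - 45) = 0.
Member 2: others sum to 32; max(0, 43 - 32) = 11.
Member 3: others sum to 25; max(0, 43 - 25) = 18.
Total collected = 0 + 11 + 18 = 29.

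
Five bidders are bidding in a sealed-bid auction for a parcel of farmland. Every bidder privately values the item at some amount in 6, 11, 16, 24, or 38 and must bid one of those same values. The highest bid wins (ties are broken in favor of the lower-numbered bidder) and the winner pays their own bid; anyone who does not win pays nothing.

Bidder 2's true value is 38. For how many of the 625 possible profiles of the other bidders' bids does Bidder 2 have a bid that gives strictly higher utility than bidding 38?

192

Others bid (6, 6, 6, 6): truth gives 0; bid 11 gives 27 > 0. Violating.
Others bid (6, 6, 6, 11): truth gives 0; bid 11 gives 27 > 0. Violating.
Others bid (6, 6, 6, 16): truth gives 0; bid 16 gives 22 > 0. Violating.
Others bid (6, 6, 6, 24): truth gives 0; bid 24 gives 14 > 0. Violating.
Others bid (6, 6, 6, 38): truth gives 0; no alternative beats it.
Others bid (6, 6, 11, 38): truth gives 0; no alternative beats it.
(Checking all 625 profiles: 192 have a profitable deviation, 433 do not.)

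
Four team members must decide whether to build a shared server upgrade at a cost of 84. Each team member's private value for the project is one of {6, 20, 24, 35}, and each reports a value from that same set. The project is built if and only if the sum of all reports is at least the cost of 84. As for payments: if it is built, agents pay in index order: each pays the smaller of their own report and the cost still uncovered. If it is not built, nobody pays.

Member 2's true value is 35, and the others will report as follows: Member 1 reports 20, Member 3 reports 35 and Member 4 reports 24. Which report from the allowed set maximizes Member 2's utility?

Report 6: project built, pays 6, utility 35 - 6 = 29.
Report 20: project built, pays 20, utility 35 - 20 = 15.
Report 24: project built, pays 24, utility 35 - 24 = 11.
Report 35: project built, pays 35, utility 35 - 35 = 0.
The best choice is 6 with utility 29.

6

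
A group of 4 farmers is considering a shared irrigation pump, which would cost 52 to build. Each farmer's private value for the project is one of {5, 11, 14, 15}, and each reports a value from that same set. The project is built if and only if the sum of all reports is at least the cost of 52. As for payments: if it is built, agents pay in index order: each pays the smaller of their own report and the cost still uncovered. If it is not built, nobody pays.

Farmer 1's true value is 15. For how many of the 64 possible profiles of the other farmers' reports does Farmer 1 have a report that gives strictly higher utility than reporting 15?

Others report (11, 14, 14): truth gives 0; report 14 gives 1 > 0. Violating.
Others report (11, 14, 15): truth gives 0; report 14 gives 1 > 0. Violating.
Others report (11, 15, 14): truth gives 0; report 14 gives 1 > 0. Violating.
Others report (11, 15, 15): truth gives 0; report 11 gives 4 > 0. Violating.
Others report (5, 5, 5): truth gives 0; no alternative beats it.
Others report (5, 5, 11): truth gives 0; no alternative beats it.
(Checking all 64 profiles: 20 have a profitable deviation, 44 do not.)

20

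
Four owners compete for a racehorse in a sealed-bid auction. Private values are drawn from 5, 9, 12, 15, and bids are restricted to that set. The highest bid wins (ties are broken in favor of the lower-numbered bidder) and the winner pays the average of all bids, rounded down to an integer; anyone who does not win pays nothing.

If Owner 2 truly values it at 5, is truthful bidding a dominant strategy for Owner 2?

Check each profile of the others' bids and compare truth against every alternative bid.
Others bid (5, 9, 9): truth gives 0, best alternative gives -3.
Others bid (5, 5, 9): truth gives 0, best alternative gives -2.
Others bid (5, 9, 5): truth gives 0, best alternative gives -2.
Others bid (5, 5, 5): truth gives 0, best alternative gives -1.
Others bid (5, 5, 12): truth gives 0, best alternative gives 0.
Others bid (5, 5, 15): truth gives 0, best alternative gives 0.
(Remaining 58 profiles checked similarly; truth is weakly best in each.)
In every case the truthful bid is at least as good as any alternative, so it is a dominant strategy.

Yes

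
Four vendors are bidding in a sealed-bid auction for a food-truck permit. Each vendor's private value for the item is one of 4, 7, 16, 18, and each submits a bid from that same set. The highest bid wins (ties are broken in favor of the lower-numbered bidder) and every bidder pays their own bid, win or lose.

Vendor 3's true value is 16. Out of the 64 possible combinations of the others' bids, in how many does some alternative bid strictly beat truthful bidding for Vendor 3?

Others bid (4, 4, 4): truth gives 0; bid 7 gives 9 > 0. Violating.
Others bid (4, 4, 7): truth gives 0; bid 7 gives 9 > 0. Violating.
Others bid (4, 4, 18): truth gives -16; bid 18 gives -2 > -16. Violating.
Others bid (4, 7, 18): truth gives -16; bid 18 gives -2 > -16. Violating.
Others bid (4, 4, 16): truth gives 0; no alternative beats it.
Others bid (4, 7, 4): truth gives 0; no alternative beats it.
(Checking all 64 profiles: 54 have a profitable deviation, 10 do not.)

54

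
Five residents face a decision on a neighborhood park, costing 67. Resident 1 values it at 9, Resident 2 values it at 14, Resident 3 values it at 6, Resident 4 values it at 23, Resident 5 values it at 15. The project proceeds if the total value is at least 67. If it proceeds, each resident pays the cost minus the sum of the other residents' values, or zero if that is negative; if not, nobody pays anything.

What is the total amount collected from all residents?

Total value 67 ≥ cost 67, so it is built.
Resident 1: others sum to 58; max(0, 67 - 58) = 9.
Resident 2: others sum to 53; max(0, 67 - 53) = 14.
Resident 3: others sum to 61; max(0, 67 - 61) = 6.
Resident 4: others sum to 44; max(0, 67 - 44) = 23.
Resident 5: others sum to 52; max(0, 67 - 52) = 15.
Total collected = 9 + 14 + 6 + 23 + 15 = 67.

67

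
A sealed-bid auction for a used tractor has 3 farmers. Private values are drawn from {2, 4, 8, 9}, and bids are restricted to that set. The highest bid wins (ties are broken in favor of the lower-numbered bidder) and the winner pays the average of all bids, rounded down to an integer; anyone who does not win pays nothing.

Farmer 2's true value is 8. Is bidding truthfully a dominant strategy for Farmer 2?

No

Consider the case where Farmer 1 bids 2 and Farmer 3 bids 2.
Truthful bid 8: wins, pays 4, utility 8 - 4 = 4.
Bid 4 instead: wins, pays 2, utility 8 - 2 = 6.
Since 6 > 4, bidding 4 is strictly better here, so truthful bidding is not dominant.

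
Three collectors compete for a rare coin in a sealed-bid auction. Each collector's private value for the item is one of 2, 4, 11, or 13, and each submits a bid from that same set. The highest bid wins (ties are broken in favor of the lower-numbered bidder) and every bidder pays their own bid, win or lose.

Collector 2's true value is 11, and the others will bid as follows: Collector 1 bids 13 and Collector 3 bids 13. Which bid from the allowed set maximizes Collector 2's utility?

2

Bid 2: loses but pays 2, utility -2.
Bid 4: loses but pays 4, utility -4.
Bid 11: loses but pays 11, utility -11.
Bid 13: loses but pays 13, utility -13.
The best choice is 2 with utility -2.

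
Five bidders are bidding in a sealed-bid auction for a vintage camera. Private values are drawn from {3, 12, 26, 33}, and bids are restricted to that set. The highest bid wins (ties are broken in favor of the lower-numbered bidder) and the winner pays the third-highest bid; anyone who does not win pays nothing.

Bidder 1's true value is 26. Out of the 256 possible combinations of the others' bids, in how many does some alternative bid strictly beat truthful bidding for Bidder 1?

Others bid (3, 3, 3, 33): truth gives 0; bid 33 gives 23 > 0. Violating.
Others bid (3, 3, 12, 33): truth gives 0; bid 33 gives 14 > 0. Violating.
Others bid (3, 3, 33, 3): truth gives 0; bid 33 gives 23 > 0. Violating.
Others bid (3, 3, 33, 12): truth gives 0; bid 33 gives 14 > 0. Violating.
Others bid (3, 3, 3, 3): truth gives 23; no alternative beats it.
Others bid (3, 3, 3, 12): truth gives 23; no alternative beats it.
(Checking all 256 profiles: 32 have a profitable deviation, 224 do not.)

32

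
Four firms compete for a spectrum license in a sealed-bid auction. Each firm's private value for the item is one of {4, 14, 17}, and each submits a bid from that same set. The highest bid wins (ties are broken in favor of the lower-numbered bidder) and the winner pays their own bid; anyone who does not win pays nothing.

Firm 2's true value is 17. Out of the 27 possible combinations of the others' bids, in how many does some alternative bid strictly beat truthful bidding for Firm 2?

Others bid (4, 4, 4): truth gives 0; bid 14 gives 3 > 0. Violating.
Others bid (4, 4, 14): truth gives 0; bid 14 gives 3 > 0. Violating.
Others bid (4, 14, 4): truth gives 0; bid 14 gives 3 > 0. Violating.
Others bid (4, 14, 14): truth gives 0; bid 14 gives 3 > 0. Violating.
Others bid (4, 4, 17): truth gives 0; no alternative beats it.
Others bid (4, 14, 17): truth gives 0; no alternative beats it.
(Checking all 27 profiles: 4 have a profitable deviation, 23 do not.)

4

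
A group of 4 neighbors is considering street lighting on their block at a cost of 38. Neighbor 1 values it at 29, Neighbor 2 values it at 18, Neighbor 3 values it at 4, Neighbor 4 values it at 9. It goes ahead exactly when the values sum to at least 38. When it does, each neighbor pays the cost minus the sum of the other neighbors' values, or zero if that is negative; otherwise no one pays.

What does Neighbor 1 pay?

7

Total value 60 ≥ cost 38, so the project is built.
The other neighbors' values sum to 31.
Cost minus that sum is 38 - 31 = 7.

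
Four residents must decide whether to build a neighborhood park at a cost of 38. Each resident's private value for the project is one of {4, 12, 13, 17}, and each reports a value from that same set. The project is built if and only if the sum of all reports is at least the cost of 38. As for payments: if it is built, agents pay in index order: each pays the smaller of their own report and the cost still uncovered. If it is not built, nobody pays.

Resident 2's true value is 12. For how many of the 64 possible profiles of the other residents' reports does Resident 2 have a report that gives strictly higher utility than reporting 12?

Others report (4, 13, 17): truth gives 0; report 4 gives 8 > 0. Violating.
Others report (4, 17, 13): truth gives 0; report 4 gives 8 > 0. Violating.
Others report (4, 17, 17): truth gives 0; report 4 gives 8 > 0. Violating.
Others report (12, 12, 12): truth gives 0; report 4 gives 8 > 0. Violating.
Others report (4, 4, 4): truth gives 0; no alternative beats it.
Others report (4, 4, 12): truth gives 0; no alternative beats it.
(Checking all 64 profiles: 36 have a profitable deviation, 28 do not.)

36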